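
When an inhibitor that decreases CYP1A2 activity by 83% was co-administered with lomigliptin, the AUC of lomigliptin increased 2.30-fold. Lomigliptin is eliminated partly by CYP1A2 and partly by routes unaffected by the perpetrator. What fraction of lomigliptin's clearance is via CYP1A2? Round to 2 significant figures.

0.68

Let fm be the CYP1A2 fraction. New clearance relative to baseline = fm × 0.17 + (1 − fm).
AUC ratio = 1 / (new CL fraction), so new CL fraction = 1 / 2.30 = 0.4348.
fm × 0.17 + 1 − fm = 0.4348  ⇒  fm × (0.17 − 1) = −0.5652  ⇒  fm = 0.68.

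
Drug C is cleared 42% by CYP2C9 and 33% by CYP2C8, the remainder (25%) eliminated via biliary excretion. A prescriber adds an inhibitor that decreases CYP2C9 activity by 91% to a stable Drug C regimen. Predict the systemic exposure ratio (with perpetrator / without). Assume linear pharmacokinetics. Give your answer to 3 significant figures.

CYP2C9: 0.42 × 0.09 = 0.0378
CYP2C8: 0.33 (unchanged)
Other: 0.25 (unchanged)
New clearance relative to baseline: 0.0378 + 0.33 + 0.25 = 0.6178.
Systemic exposure is inversely proportional to clearance, so the fold-change is 1 / 0.6178 = 1.62.

1.62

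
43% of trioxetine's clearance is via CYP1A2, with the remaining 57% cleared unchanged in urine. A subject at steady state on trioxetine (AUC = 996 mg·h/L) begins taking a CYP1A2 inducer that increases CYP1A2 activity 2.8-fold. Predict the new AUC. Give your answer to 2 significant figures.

CYP1A2: 0.43 × 2.8 = 1.204
Other: 0.57 (unchanged)
CL_new/CL_old = 1.204 + 0.57 = 1.774.
New AUC = baseline ÷ relative clearance = 996 / 1.774 = 5.6 × 10² mg·h/L.

5.6 × 10² mg·h/L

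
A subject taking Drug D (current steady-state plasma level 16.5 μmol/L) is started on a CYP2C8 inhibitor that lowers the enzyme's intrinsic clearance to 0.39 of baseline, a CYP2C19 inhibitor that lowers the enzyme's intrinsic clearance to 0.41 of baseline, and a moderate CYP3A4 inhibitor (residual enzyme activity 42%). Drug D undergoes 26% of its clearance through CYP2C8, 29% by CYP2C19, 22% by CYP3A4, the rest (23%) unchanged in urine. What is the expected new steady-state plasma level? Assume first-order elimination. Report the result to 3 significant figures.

The CYP2C8 pathway (26% of clearance) falls to 0.39× activity: 0.26 × 0.39 = 0.1014.
The CYP2C19 pathway (29% of clearance) falls to 0.41× activity: 0.29 × 0.41 = 0.1189.
The CYP3A4 pathway (22% of clearance) falls to 0.42× activity: 0.22 × 0.42 = 0.0924.
The remaining 23% of clearance is unaffected.
Relative clearance = 0.1014 + 0.1189 + 0.0924 + 0.23 = 0.5427.
New steady-state plasma level = 16.5 / 0.5427 = 30.4 μmol/L (concentration scales inversely with clearance).

30.4 μmol/L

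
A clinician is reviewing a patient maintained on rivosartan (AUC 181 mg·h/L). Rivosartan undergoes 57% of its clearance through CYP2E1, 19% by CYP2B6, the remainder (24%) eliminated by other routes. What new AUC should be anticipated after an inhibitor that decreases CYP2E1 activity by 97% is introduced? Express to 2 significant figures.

4.0 × 10² mg·h/L

The CYP2E1 pathway (57% of clearance) drops to 0.03× activity: 0.57 × 0.03 = 0.0171.
CYP2B6 (19%) and the residual 24% are unaffected.
Relative clearance = 0.0171 + 0.19 + 0.24 = 0.4471.
New AUC = baseline ÷ relative clearance = 181 / 0.4471 = 4.0 × 10² mg·h/L.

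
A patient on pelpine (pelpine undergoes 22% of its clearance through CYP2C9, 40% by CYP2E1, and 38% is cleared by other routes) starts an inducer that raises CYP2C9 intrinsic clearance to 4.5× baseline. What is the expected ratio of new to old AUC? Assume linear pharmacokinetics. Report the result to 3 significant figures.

CYP2C9: 0.22 × 4.5 = 0.99
CYP2E1: 0.4 (unchanged)
Other: 0.38 (unchanged)
New clearance relative to baseline: 0.99 + 0.4 + 0.38 = 1.77.
AUC ratio = CL_old/CL_new = 1 / 1.77 = 0.565.

0.565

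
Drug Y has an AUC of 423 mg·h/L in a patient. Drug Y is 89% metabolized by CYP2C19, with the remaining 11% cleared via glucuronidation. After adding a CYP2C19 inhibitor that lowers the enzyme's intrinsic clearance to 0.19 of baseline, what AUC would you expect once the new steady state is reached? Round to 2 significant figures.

1.5 × 10³ mg·h/L

CYP2C19: 0.89 × 0.19 = 0.1691
Other: 0.11 (unchanged)
New clearance relative to baseline: 0.1691 + 0.11 = 0.2791.
With dosing unchanged, AUC scales as 1/CL: 423 / 0.2791 = 1.5 × 10³ mg·h/L.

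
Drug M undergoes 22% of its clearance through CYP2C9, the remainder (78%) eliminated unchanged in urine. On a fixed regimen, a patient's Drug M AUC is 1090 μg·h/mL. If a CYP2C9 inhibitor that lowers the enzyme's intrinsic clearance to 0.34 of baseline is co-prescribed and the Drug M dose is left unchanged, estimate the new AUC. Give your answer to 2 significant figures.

The CYP2C9 pathway (22% of clearance) falls to 0.34× activity: 0.22 × 0.34 = 0.0748.
The remaining 78% of clearance is unaffected.
New clearance relative to baseline: 0.0748 + 0.78 = 0.8548.
With dosing unchanged, AUC scales as 1/CL: 1090 / 0.8548 = 1.3 × 10³ μg·h/mL.

1.3 × 10³ μg·h/mL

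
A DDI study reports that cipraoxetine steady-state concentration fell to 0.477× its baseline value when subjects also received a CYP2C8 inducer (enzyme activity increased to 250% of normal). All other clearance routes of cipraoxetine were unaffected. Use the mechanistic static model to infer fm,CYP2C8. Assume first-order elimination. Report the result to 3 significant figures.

0.731

Let x = fm,CYP2C8. Because steady-state concentration ∝ 1/CL, relative clearance rose to 1/0.477 = 2.096.
Setting x·2.5 + (1 − x) = 2.096 and solving: x = (2.096 − 1)/(2.5 − 1) = 0.731.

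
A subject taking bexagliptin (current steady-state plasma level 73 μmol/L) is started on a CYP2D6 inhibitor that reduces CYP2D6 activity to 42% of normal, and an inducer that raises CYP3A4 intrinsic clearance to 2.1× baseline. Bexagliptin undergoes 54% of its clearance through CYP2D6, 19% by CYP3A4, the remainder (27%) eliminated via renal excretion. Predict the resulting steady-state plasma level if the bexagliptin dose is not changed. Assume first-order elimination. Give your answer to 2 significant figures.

81 μmol/L

CYP2D6: 0.54 × 0.42 = 0.2268
CYP3A4: 0.19 × 2.1 = 0.399
Other: 0.27 (unchanged)
Relative clearance = 0.2268 + 0.399 + 0.27 = 0.8958.
New steady-state plasma level = 73 / 0.8958 = 81 μmol/L (concentration scales inversely with clearance).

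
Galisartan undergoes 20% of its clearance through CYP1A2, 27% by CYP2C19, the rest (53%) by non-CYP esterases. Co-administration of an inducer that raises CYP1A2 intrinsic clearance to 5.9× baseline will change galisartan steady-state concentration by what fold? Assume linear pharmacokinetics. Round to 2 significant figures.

0.51

The CYP1A2 pathway (20% of clearance) is boosted to 5.9× activity: 0.2 × 5.9 = 1.18.
CYP2C19 (27%) and the residual 53% are unaffected.
New clearance relative to baseline: 1.18 + 0.27 + 0.53 = 1.98.
Since steady-state concentration ∝ 1/CL, the ratio is 1 / 1.98 = 0.51.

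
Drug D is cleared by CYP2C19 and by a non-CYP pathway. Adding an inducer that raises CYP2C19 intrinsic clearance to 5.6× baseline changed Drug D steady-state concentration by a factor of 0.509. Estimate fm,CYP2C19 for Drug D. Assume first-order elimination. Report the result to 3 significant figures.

Write x for the fraction cleared via CYP2C19. The observed steady-state concentration change means clearance rose to 1/0.509 = 1.965 of baseline.
Setting x·5.6 + (1 − x) = 1.965 and solving: x = (1.965 − 1)/(5.6 − 1) = 0.210.

0.210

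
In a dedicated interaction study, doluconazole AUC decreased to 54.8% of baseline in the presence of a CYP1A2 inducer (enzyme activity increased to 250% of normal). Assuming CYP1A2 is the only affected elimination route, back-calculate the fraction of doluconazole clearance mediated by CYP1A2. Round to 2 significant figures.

0.55

CL'/CL = 1 / 0.548 = 1.825
2.5·fm + (1 − fm) = 1.825
fm = (1.825 − 1) / (2.5 − 1) = 0.55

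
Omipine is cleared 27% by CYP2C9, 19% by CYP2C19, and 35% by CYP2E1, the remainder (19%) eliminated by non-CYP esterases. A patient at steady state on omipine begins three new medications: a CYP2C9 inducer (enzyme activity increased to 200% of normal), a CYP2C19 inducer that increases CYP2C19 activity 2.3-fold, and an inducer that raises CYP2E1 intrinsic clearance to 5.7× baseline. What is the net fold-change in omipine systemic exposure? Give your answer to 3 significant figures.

0.316

The CYP2C9 pathway (27% of clearance) rises to 2× activity: 0.27 × 2 = 0.54.
The CYP2C19 pathway (19% of clearance) increases to 2.3× activity: 0.19 × 2.3 = 0.437.
The CYP2E1 pathway (35% of clearance) is boosted to 5.7× activity: 0.35 × 5.7 = 1.995.
The remaining 19% of clearance is unaffected.
New clearance relative to baseline: 0.54 + 0.437 + 1.995 + 0.19 = 3.162.
Because systemic exposure varies inversely with clearance, the combined effect is 1 / 3.162 = 0.316.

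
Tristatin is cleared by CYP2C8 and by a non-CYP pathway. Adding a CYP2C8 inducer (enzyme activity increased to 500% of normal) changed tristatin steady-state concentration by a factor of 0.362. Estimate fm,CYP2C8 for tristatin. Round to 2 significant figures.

0.44

Call the CYP2C8 fraction fm. After the interaction, CL_new/CL_old = fm × 5 + (1 − fm).
Steady-state concentration ratio = 1 / (new CL fraction), so new CL fraction = 1 / 0.362 = 2.762.
fm × 5 + 1 − fm = 2.762  ⇒  fm × (5 − 1) = 1.762  ⇒  fm = 0.44.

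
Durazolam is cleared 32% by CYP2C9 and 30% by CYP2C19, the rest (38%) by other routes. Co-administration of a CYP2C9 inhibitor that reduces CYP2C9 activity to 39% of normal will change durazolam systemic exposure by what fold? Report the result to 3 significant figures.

1.24

The CYP2C9 pathway (32% of clearance) drops to 0.39× activity: 0.32 × 0.39 = 0.1248.
CYP2C19 (30%) and the residual 38% are unaffected.
New clearance relative to baseline: 0.1248 + 0.3 + 0.38 = 0.8048.
Since systemic exposure ∝ 1/CL, the ratio is 1 / 0.8048 = 1.24.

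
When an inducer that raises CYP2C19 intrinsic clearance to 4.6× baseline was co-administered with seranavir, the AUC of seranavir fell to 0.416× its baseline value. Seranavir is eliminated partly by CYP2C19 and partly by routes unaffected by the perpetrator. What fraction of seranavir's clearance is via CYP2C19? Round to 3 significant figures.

0.390

CL'/CL = 1 / 0.416 = 2.404
4.6·fm + (1 − fm) = 2.404
fm = (2.404 − 1) / (4.6 − 1) = 0.390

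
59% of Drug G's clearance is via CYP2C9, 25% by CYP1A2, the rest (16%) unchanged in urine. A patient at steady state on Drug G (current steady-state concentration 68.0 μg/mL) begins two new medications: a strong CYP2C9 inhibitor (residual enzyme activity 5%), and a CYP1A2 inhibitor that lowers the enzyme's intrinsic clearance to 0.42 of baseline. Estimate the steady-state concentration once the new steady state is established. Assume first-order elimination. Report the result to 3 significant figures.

CYP2C9: 0.59 × 0.05 = 0.0295
CYP1A2: 0.25 × 0.42 = 0.105
Other: 0.16 (unchanged)
New clearance relative to baseline: 0.0295 + 0.105 + 0.16 = 0.2945.
Dividing the baseline by the relative clearance: 68.0 / 0.2945 = 231 μg/mL.

231 μg/mL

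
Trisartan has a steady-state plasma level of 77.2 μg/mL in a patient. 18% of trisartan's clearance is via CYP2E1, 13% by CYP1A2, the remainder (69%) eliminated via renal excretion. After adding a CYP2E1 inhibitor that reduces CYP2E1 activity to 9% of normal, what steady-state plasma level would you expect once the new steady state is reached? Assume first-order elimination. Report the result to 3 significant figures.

92.3 μg/mL

The CYP2E1 pathway (18% of clearance) drops to 0.09× activity: 0.18 × 0.09 = 0.0162.
CYP1A2 (13%) and the residual 69% are unaffected.
CL_new/CL_old = 0.0162 + 0.13 + 0.69 = 0.8362.
Steady-state plasma level ∝ 1/CL, so new value = 77.2 / 0.8362 = 92.3 μg/mL.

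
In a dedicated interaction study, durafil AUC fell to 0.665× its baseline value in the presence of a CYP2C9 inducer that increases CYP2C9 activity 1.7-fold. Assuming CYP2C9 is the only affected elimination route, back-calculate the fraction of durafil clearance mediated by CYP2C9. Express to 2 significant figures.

0.72

CL'/CL = 1 / 0.665 = 1.504
1.7·fm + (1 − fm) = 1.504
fm = (1.504 − 1) / (1.7 − 1) = 0.72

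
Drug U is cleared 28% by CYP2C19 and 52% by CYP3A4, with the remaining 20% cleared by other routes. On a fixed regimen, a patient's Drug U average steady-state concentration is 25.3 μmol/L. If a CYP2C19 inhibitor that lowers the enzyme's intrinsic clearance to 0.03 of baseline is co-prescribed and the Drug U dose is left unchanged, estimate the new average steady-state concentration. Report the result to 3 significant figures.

The CYP2C19 pathway (28% of clearance) falls to 0.03× activity: 0.28 × 0.03 = 0.0084.
CYP3A4 (52%) and the residual 20% are unaffected.
CL_new/CL_old = 0.0084 + 0.52 + 0.2 = 0.7284.
With dosing unchanged, average steady-state concentration scales as 1/CL: 25.3 / 0.7284 = 34.7 μmol/L.

34.7 μmol/L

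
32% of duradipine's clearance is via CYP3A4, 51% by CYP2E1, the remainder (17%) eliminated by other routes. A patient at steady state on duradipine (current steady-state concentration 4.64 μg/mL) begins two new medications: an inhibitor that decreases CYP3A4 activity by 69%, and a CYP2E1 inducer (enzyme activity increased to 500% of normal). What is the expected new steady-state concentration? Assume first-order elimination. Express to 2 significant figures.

1.6 μg/mL

The CYP3A4 pathway (32% of clearance) falls to 0.31× activity: 0.32 × 0.31 = 0.0992.
The CYP2E1 pathway (51% of clearance) rises to 5× activity: 0.51 × 5 = 2.55.
Non-CYP routes (17%) are unchanged.
Relative clearance = 0.0992 + 2.55 + 0.17 = 2.8192.
Dividing the baseline by the relative clearance: 4.64 / 2.8192 = 1.6 μg/mL.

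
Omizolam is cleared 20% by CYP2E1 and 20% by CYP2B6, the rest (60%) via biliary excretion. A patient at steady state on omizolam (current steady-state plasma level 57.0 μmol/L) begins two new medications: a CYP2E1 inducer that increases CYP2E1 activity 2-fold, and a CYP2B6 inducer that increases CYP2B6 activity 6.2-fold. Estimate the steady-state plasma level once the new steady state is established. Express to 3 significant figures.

25.4 μmol/L

CYP2E1: 0.2 × 2 = 0.4
CYP2B6: 0.2 × 6.2 = 1.24
Other: 0.6 (unchanged)
Relative clearance = 0.4 + 1.24 + 0.6 = 2.24.
Steady-state plasma level ∝ 1/CL: new value = 57.0 / 2.24 = 25.4 μmol/L.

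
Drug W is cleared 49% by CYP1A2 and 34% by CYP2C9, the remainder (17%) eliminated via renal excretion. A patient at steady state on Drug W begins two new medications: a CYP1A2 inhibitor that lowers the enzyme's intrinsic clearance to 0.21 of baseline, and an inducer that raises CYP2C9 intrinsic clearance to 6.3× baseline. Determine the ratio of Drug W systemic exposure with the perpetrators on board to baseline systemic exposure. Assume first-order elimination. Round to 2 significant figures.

CYP1A2: 0.49 × 0.21 = 0.1029
CYP2C9: 0.34 × 6.3 = 2.142
Other: 0.17 (unchanged)
CL_new/CL_old = 0.1029 + 2.142 + 0.17 = 2.4149.
Net systemic exposure ratio = 1 / 2.4149 = 0.41.

0.41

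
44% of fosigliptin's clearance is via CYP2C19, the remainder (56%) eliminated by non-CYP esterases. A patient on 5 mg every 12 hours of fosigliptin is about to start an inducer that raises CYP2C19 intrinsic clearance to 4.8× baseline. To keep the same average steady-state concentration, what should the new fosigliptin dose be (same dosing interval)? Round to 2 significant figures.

13 mg

The CYP2C19 pathway (44% of clearance) increases to 4.8× activity: 0.44 × 4.8 = 2.112.
Non-CYP routes (56%) are unchanged.
New clearance relative to baseline: 2.112 + 0.56 = 2.672.
Css,avg = (dose rate)/CL, so holding Css fixed requires dose ∝ CL: 5 × 2.672 = 13 mg.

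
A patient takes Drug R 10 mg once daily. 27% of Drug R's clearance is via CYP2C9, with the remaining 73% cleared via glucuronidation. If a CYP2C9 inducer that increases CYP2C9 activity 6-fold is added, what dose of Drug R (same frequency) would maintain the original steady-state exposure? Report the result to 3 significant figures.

The CYP2C9 pathway (27% of clearance) is boosted to 6× activity: 0.27 × 6 = 1.62.
Non-CYP routes (73%) are unchanged.
Relative clearance = 1.62 + 0.73 = 2.35.
Css,avg = (dose rate)/CL, so holding Css fixed requires dose ∝ CL: 10 × 2.35 = 23.5 mg.

23.5 mg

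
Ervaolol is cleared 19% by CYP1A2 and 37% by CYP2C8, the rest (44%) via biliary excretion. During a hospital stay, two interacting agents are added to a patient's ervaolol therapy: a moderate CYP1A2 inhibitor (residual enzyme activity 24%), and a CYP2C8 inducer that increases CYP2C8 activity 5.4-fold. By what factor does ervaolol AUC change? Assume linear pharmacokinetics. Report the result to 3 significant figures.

0.403

The CYP1A2 pathway (19% of clearance) falls to 0.24× activity: 0.19 × 0.24 = 0.0456.
The CYP2C8 pathway (37% of clearance) rises to 5.4× activity: 0.37 × 5.4 = 1.998.
Non-CYP routes (44%) are unchanged.
Relative clearance = 0.0456 + 1.998 + 0.44 = 2.4836.
Because AUC varies inversely with clearance, the combined effect is 1 / 2.4836 = 0.403.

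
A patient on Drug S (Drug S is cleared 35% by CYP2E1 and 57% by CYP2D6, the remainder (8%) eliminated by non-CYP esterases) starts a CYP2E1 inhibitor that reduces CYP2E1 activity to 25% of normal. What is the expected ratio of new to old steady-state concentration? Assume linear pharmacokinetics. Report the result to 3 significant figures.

CYP2E1: 0.35 × 0.25 = 0.0875
CYP2D6: 0.57 (unchanged)
Other: 0.08 (unchanged)
Relative clearance = 0.0875 + 0.57 + 0.08 = 0.7375.
Steady-state concentration ratio = CL_old/CL_new = 1 / 0.7375 = 1.36.

1.36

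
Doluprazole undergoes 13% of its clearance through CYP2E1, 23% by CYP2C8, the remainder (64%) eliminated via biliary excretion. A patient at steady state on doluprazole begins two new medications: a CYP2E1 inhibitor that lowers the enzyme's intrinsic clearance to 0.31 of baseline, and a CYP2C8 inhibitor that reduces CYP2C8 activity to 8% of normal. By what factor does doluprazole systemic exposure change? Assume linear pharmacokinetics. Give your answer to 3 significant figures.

1.43

CYP2E1: 0.13 × 0.31 = 0.0403
CYP2C8: 0.23 × 0.08 = 0.0184
Other: 0.64 (unchanged)
CL_new/CL_old = 0.0403 + 0.0184 + 0.64 = 0.6987.
Net systemic exposure ratio = 1 / 0.6987 = 1.43.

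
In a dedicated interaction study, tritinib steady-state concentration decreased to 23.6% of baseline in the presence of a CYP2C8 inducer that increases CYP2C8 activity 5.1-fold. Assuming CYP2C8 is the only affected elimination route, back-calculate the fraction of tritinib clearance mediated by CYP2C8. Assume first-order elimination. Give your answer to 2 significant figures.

Let fm be the CYP2C8 fraction. New clearance relative to baseline = fm × 5.1 + (1 − fm).
Steady-state concentration ratio = 1 / (new CL fraction), so new CL fraction = 1 / 0.236 = 4.237.
fm × 5.1 + 1 − fm = 4.237  ⇒  fm × (5.1 − 1) = 3.237  ⇒  fm = 0.79.

0.79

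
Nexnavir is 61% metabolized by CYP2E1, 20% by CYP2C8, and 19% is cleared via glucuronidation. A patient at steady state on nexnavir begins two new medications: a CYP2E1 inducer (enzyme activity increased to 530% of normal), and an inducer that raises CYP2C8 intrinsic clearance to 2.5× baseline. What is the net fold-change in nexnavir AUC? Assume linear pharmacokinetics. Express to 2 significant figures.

0.25

The CYP2E1 pathway (61% of clearance) rises to 5.3× activity: 0.61 × 5.3 = 3.233.
The CYP2C8 pathway (20% of clearance) increases to 2.5× activity: 0.2 × 2.5 = 0.5.
The remaining 19% of clearance is unaffected.
CL_new/CL_old = 3.233 + 0.5 + 0.19 = 3.923.
Because AUC varies inversely with clearance, the combined effect is 1 / 3.923 = 0.25.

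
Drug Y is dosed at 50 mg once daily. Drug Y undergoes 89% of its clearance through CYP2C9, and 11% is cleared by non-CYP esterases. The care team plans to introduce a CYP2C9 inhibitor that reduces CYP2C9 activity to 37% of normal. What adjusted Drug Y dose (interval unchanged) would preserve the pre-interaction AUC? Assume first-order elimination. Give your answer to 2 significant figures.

22 mg

The CYP2C9 pathway (89% of clearance) falls to 0.37× activity: 0.89 × 0.37 = 0.3293.
The remaining 11% of clearance is unaffected.
CL_new/CL_old = 0.3293 + 0.11 = 0.4393.
To maintain the same steady-state level, dose must scale with clearance: new dose = 50 × 0.4393 = 22 mg.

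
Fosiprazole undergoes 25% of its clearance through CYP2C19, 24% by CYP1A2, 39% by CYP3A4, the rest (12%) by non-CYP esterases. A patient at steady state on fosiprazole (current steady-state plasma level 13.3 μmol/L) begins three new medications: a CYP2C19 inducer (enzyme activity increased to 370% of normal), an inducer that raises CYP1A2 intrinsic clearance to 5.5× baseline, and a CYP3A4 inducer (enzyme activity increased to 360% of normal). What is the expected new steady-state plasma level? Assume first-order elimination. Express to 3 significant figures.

The CYP2C19 pathway (25% of clearance) is boosted to 3.7× activity: 0.25 × 3.7 = 0.925.
The CYP1A2 pathway (24% of clearance) increases to 5.5× activity: 0.24 × 5.5 = 1.32.
The CYP3A4 pathway (39% of clearance) increases to 3.6× activity: 0.39 × 3.6 = 1.404.
Non-CYP routes (12%) are unchanged.
CL_new/CL_old = 0.925 + 1.32 + 1.404 + 0.12 = 3.769.
Dividing the baseline by the relative clearance: 13.3 / 3.769 = 3.53 μmol/L.

3.53 μmol/L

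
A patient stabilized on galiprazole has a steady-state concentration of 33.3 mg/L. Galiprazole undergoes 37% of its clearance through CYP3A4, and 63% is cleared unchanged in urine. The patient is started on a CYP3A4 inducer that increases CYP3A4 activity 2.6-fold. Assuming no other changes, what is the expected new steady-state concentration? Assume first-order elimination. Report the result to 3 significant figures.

20.9 mg/L

CYP3A4: 0.37 × 2.6 = 0.962
Other: 0.63 (unchanged)
Relative clearance = 0.962 + 0.63 = 1.592.
New steady-state concentration = baseline ÷ relative clearance = 33.3 / 1.592 = 20.9 mg/L.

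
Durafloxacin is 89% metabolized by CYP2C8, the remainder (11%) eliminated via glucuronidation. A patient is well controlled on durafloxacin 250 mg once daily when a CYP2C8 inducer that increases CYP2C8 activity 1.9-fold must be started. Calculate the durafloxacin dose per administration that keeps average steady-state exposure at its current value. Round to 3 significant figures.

450 mg

CYP2C8: 0.89 × 1.9 = 1.691
Other: 0.11 (unchanged)
Relative clearance = 1.691 + 0.11 = 1.801.
Css,avg = (dose rate)/CL, so holding Css fixed requires dose ∝ CL: 250 × 1.801 = 450 mg.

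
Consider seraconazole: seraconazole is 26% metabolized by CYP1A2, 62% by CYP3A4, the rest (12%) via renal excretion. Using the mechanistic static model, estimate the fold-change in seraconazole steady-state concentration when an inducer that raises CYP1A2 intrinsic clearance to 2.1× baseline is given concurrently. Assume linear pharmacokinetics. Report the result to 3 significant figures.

0.778

CYP1A2: 0.26 × 2.1 = 0.546
CYP3A4: 0.62 (unchanged)
Other: 0.12 (unchanged)
CL_new/CL_old = 0.546 + 0.62 + 0.12 = 1.286.
Steady-state concentration ratio = CL_old/CL_new = 1 / 1.286 = 0.778.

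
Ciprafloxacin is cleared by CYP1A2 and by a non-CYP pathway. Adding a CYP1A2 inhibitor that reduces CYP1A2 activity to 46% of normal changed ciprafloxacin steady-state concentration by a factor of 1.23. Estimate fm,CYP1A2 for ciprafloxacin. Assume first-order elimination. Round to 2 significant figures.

Let x = fm,CYP1A2. Because steady-state concentration ∝ 1/CL, relative clearance fell to 1/1.23 = 0.813.
Setting x·0.46 + (1 − x) = 0.813 and solving: x = (0.813 − 1)/(0.46 − 1) = 0.35.

0.35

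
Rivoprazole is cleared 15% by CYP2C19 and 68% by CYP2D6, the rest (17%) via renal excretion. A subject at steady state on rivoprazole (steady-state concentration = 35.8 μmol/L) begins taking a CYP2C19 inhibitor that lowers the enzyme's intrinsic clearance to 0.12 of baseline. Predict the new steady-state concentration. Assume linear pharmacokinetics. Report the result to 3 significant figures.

CYP2C19: 0.15 × 0.12 = 0.018
CYP2D6: 0.68 (unchanged)
Other: 0.17 (unchanged)
Relative clearance = 0.018 + 0.68 + 0.17 = 0.868.
With dosing unchanged, steady-state concentration scales as 1/CL: 35.8 / 0.868 = 41.2 μmol/L.

41.2 μmol/L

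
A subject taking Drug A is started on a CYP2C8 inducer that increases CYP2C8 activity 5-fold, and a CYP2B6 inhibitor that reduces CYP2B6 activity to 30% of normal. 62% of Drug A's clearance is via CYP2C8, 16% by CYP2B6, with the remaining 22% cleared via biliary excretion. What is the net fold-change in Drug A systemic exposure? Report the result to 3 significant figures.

0.297

CYP2C8: 0.62 × 5 = 3.1
CYP2B6: 0.16 × 0.3 = 0.048
Other: 0.22 (unchanged)
CL_new/CL_old = 3.1 + 0.048 + 0.22 = 3.368.
Because systemic exposure varies inversely with clearance, the combined effect is 1 / 3.368 = 0.297.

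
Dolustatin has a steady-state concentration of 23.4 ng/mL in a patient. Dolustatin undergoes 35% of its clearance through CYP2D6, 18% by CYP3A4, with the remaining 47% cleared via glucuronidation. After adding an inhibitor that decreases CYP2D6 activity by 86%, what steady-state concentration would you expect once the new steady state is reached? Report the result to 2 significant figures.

The CYP2D6 pathway (35% of clearance) is reduced to 0.14× activity: 0.35 × 0.14 = 0.049.
CYP3A4 (18%) and the residual 47% are unaffected.
New clearance relative to baseline: 0.049 + 0.18 + 0.47 = 0.699.
With dosing unchanged, steady-state concentration scales as 1/CL: 23.4 / 0.699 = 33 ng/mL.

33 ng/mL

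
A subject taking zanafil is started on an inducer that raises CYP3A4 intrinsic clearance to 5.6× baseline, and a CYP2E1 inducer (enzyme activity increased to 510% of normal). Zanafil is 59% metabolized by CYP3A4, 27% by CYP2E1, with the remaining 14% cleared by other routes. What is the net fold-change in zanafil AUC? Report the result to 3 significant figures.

The CYP3A4 pathway (59% of clearance) increases to 5.6× activity: 0.59 × 5.6 = 3.304.
The CYP2E1 pathway (27% of clearance) rises to 5.1× activity: 0.27 × 5.1 = 1.377.
The remaining 14% of clearance is unaffected.
New clearance relative to baseline: 3.304 + 1.377 + 0.14 = 4.821.
Because AUC varies inversely with clearance, the combined effect is 1 / 4.821 = 0.207.

0.207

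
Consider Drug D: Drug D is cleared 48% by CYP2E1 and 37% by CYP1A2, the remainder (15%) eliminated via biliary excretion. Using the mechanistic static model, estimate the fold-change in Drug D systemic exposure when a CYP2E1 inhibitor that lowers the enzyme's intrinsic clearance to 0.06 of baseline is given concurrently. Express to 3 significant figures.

1.82

The CYP2E1 pathway (48% of clearance) is reduced to 0.06× activity: 0.48 × 0.06 = 0.0288.
CYP1A2 (37%) and the residual 15% are unaffected.
Relative clearance = 0.0288 + 0.37 + 0.15 = 0.5488.
Systemic exposure ratio = CL_old/CL_new = 1 / 0.5488 = 1.82.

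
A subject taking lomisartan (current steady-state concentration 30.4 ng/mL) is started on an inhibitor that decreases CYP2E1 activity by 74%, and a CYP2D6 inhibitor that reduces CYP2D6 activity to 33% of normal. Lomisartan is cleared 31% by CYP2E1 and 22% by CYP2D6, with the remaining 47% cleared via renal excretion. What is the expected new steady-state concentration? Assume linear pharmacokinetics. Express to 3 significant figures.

48.8 ng/mL

The CYP2E1 pathway (31% of clearance) is reduced to 0.26× activity: 0.31 × 0.26 = 0.0806.
The CYP2D6 pathway (22% of clearance) drops to 0.33× activity: 0.22 × 0.33 = 0.0726.
The remaining 47% of clearance is unaffected.
New clearance relative to baseline: 0.0806 + 0.0726 + 0.47 = 0.6232.
Steady-state concentration ∝ 1/CL: new value = 30.4 / 0.6232 = 48.8 ng/mL.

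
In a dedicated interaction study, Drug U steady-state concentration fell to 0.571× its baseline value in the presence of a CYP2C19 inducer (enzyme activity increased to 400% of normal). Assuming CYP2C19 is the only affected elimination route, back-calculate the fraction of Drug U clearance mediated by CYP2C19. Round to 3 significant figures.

CL'/CL = 1 / 0.571 = 1.751
4·fm + (1 − fm) = 1.751
fm = (1.751 − 1) / (4 − 1) = 0.250

0.250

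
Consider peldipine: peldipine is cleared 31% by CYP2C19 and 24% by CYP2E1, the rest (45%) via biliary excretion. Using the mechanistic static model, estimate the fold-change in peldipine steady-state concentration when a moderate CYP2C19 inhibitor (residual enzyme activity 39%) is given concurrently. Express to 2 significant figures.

1.2

CYP2C19: 0.31 × 0.39 = 0.1209
CYP2E1: 0.24 (unchanged)
Other: 0.45 (unchanged)
New clearance relative to baseline: 0.1209 + 0.24 + 0.45 = 0.8109.
Steady-state concentration is inversely proportional to clearance, so the fold-change is 1 / 0.8109 = 1.2.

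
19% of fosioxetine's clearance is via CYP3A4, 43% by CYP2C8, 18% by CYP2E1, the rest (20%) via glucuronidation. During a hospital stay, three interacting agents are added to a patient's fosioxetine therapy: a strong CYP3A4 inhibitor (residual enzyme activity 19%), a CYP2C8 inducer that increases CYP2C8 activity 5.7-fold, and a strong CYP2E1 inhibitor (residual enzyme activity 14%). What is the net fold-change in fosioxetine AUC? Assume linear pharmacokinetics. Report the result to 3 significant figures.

0.369

CYP3A4: 0.19 × 0.19 = 0.0361
CYP2C8: 0.43 × 5.7 = 2.451
CYP2E1: 0.18 × 0.14 = 0.0252
Other: 0.2 (unchanged)
New clearance relative to baseline: 0.0361 + 2.451 + 0.0252 + 0.2 = 2.7123.
Net AUC ratio = 1 / 2.7123 = 0.369.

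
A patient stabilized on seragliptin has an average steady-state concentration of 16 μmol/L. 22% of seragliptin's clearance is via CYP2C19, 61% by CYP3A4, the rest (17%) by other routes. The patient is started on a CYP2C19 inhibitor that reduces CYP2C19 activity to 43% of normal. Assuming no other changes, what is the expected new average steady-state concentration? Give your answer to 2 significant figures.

The CYP2C19 pathway (22% of clearance) falls to 0.43× activity: 0.22 × 0.43 = 0.0946.
CYP3A4 (61%) and the residual 17% are unaffected.
New clearance relative to baseline: 0.0946 + 0.61 + 0.17 = 0.8746.
New average steady-state concentration = baseline ÷ relative clearance = 16 / 0.8746 = 18 μmol/L.

18 μmol/L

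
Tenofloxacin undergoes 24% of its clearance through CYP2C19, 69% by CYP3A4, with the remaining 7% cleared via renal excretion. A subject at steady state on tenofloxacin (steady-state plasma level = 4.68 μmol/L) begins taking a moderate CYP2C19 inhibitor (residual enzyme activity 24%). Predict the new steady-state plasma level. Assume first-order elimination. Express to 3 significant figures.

CYP2C19: 0.24 × 0.24 = 0.0576
CYP3A4: 0.69 (unchanged)
Other: 0.07 (unchanged)
Relative clearance = 0.0576 + 0.69 + 0.07 = 0.8176.
With dosing unchanged, steady-state plasma level scales as 1/CL: 4.68 / 0.8176 = 5.72 μmol/L.

5.72 μmol/L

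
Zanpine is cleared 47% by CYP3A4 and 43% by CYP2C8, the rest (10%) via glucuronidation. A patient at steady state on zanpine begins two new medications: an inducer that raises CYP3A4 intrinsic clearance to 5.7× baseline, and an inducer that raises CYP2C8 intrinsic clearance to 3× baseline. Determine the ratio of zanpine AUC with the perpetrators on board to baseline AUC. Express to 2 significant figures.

The CYP3A4 pathway (47% of clearance) rises to 5.7× activity: 0.47 × 5.7 = 2.679.
The CYP2C8 pathway (43% of clearance) is boosted to 3× activity: 0.43 × 3 = 1.29.
The remaining 10% of clearance is unaffected.
Relative clearance = 2.679 + 1.29 + 0.1 = 4.069.
Because AUC varies inversely with clearance, the combined effect is 1 / 4.069 = 0.25.

0.25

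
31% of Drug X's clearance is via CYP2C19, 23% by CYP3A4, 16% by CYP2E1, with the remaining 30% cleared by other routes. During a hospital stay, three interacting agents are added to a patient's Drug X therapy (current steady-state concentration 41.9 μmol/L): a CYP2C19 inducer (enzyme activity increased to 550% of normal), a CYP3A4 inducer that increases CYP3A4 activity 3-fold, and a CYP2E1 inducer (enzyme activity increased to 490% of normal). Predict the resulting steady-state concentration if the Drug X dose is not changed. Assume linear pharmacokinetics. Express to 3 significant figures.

CYP2C19: 0.31 × 5.5 = 1.705
CYP3A4: 0.23 × 3 = 0.69
CYP2E1: 0.16 × 4.9 = 0.784
Other: 0.3 (unchanged)
CL_new/CL_old = 1.705 + 0.69 + 0.784 + 0.3 = 3.479.
Steady-state concentration ∝ 1/CL: new value = 41.9 / 3.479 = 12.0 μmol/L.

12.0 μmol/L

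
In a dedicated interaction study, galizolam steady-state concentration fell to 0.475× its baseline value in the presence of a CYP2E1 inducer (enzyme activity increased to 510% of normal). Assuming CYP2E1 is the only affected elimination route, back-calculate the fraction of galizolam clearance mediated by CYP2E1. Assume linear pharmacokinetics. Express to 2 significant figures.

Let fm be the CYP2E1 fraction. New clearance relative to baseline = fm × 5.1 + (1 − fm).
Steady-state concentration ratio = 1 / (new CL fraction), so new CL fraction = 1 / 0.475 = 2.105.
fm × 5.1 + 1 − fm = 2.105  ⇒  fm × (5.1 − 1) = 1.105  ⇒  fm = 0.27.

0.27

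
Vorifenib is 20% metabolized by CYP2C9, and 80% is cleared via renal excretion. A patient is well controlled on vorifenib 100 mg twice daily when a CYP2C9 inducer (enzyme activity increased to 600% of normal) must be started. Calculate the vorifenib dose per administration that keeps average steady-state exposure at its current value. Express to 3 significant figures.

The CYP2C9 pathway (20% of clearance) increases to 6× activity: 0.2 × 6 = 1.2.
Non-CYP routes (80%) are unchanged.
New clearance relative to baseline: 1.2 + 0.8 = 2.
Exposure is unchanged when dose changes in proportion to clearance. New dose = 100 mg × 2 = 200 mg.

200 mg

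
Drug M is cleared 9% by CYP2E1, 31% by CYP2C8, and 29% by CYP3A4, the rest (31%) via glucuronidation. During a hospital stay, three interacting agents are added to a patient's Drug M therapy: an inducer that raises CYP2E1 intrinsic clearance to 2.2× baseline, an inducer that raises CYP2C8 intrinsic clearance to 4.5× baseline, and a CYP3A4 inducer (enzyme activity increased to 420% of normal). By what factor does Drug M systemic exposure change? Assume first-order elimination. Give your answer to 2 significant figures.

The CYP2E1 pathway (9% of clearance) rises to 2.2× activity: 0.09 × 2.2 = 0.198.
The CYP2C8 pathway (31% of clearance) rises to 4.5× activity: 0.31 × 4.5 = 1.395.
The CYP3A4 pathway (29% of clearance) increases to 4.2× activity: 0.29 × 4.2 = 1.218.
The remaining 31% of clearance is unaffected.
New clearance relative to baseline: 0.198 + 1.395 + 1.218 + 0.31 = 3.121.
Systemic exposure ∝ 1/CL: fold-change = 1 / 3.121 = 0.32.

0.32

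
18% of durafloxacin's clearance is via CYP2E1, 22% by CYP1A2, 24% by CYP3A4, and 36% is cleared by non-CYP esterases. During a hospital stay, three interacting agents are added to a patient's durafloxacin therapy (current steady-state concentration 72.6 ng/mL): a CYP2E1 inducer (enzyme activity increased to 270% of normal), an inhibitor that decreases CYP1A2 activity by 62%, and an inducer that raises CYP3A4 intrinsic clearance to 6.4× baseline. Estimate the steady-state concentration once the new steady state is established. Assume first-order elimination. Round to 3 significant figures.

29.4 ng/mL

The CYP2E1 pathway (18% of clearance) increases to 2.7× activity: 0.18 × 2.7 = 0.486.
The CYP1A2 pathway (22% of clearance) is reduced to 0.38× activity: 0.22 × 0.38 = 0.0836.
The CYP3A4 pathway (24% of clearance) rises to 6.4× activity: 0.24 × 6.4 = 1.536.
The remaining 36% of clearance is unaffected.
New clearance relative to baseline: 0.486 + 0.0836 + 1.536 + 0.36 = 2.4656.
Dividing the baseline by the relative clearance: 72.6 / 2.4656 = 29.4 ng/mL.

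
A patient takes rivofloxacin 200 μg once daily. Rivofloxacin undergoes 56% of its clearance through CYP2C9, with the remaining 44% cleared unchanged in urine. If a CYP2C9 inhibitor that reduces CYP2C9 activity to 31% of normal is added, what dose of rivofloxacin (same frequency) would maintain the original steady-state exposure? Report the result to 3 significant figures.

The CYP2C9 pathway (56% of clearance) is reduced to 0.31× activity: 0.56 × 0.31 = 0.1736.
The remaining 44% of clearance is unaffected.
New clearance relative to baseline: 0.1736 + 0.44 = 0.6136.
Exposure is unchanged when dose changes in proportion to clearance. New dose = 200 μg × 0.6136 = 123 μg.

123 μg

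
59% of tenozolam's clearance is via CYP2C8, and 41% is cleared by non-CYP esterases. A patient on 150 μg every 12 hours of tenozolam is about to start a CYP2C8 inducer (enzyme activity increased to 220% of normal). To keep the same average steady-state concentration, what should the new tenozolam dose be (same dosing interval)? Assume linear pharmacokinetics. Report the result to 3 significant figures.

The CYP2C8 pathway (59% of clearance) increases to 2.2× activity: 0.59 × 2.2 = 1.298.
Non-CYP routes (41%) are unchanged.
Relative clearance = 1.298 + 0.41 = 1.708.
Css,avg = (dose rate)/CL, so holding Css fixed requires dose ∝ CL: 150 × 1.708 = 256 μg.

256 μg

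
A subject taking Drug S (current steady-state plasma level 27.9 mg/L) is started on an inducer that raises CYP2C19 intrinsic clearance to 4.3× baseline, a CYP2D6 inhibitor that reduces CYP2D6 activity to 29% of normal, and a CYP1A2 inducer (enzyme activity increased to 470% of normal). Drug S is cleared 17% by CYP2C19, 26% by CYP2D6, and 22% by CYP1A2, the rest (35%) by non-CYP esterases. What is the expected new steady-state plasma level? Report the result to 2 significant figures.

The CYP2C19 pathway (17% of clearance) is boosted to 4.3× activity: 0.17 × 4.3 = 0.731.
The CYP2D6 pathway (26% of clearance) drops to 0.29× activity: 0.26 × 0.29 = 0.0754.
The CYP1A2 pathway (22% of clearance) is boosted to 4.7× activity: 0.22 × 4.7 = 1.034.
The remaining 35% of clearance is unaffected.
CL_new/CL_old = 0.731 + 0.0754 + 1.034 + 0.35 = 2.1904.
Steady-state plasma level ∝ 1/CL: new value = 27.9 / 2.1904 = 13 mg/L.

13 mg/L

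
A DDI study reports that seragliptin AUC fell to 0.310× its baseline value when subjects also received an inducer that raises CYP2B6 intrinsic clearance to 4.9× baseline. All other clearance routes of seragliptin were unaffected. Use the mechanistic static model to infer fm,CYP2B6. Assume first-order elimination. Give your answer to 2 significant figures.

0.57

Let x = fm,CYP2B6. Because AUC ∝ 1/CL, relative clearance rose to 1/0.310 = 3.226.
Setting x·4.9 + (1 − x) = 3.226 and solving: x = (3.226 − 1)/(4.9 − 1) = 0.57.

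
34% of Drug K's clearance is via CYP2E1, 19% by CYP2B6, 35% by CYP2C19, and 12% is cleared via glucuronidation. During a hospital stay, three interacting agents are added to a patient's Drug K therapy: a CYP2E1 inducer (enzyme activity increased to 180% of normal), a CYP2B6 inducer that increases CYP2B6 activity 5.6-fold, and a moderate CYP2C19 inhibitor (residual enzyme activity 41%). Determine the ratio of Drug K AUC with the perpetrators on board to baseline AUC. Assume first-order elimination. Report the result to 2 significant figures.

0.52

The CYP2E1 pathway (34% of clearance) is boosted to 1.8× activity: 0.34 × 1.8 = 0.612.
The CYP2B6 pathway (19% of clearance) is boosted to 5.6× activity: 0.19 × 5.6 = 1.064.
The CYP2C19 pathway (35% of clearance) is reduced to 0.41× activity: 0.35 × 0.41 = 0.1435.
Non-CYP routes (12%) are unchanged.
New clearance relative to baseline: 0.612 + 1.064 + 0.1435 + 0.12 = 1.9395.
Because AUC varies inversely with clearance, the combined effect is 1 / 1.9395 = 0.52.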